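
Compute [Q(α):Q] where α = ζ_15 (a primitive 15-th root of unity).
[Q(α):Q] = 8

The minimal polynomial of ζ_15 over Q is the 15-th cyclotomic polynomial Φ_15(x), which is irreducible over Q and has degree φ(15) = 8. Hence [Q(α):Q] = φ(15) = 8.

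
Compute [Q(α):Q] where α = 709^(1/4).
[Q(α):Q] = 4

α is a root of x^4 - 709. By Eisenstein's criterion at the prime p = 709 (which divides the constant term 709 but p^2 = 502681 does not, since 709 is squarefree), x^4 - 709 is irreducible over Q. Hence [Q(α):Q] = 4.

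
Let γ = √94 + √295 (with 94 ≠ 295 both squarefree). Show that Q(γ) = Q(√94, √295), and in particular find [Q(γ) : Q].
[Q(γ) : Q] = 4 (equivalently, Q(γ) = Q(√94, √295))

Obviously Q(γ) ⊆ Q(√94, √295), and [Q(√94, √295):Q] = 4 (since 94, 295 are distinct squarefree integers > 1 with 27730 not a perfect square). To show equality we compute the minimal polynomial of γ. From γ = √94 + √295: γ^2 = 94 + 2√(27730) + 295 = 389 + 2√(27730), so γ^2 - 389 = 2√(27730); squaring, (γ^2 - 389)^2 = 4·27730, i.e. γ^4 - 778γ^2 + 151321 - 110920 = 0, i.e. γ^4 - 778γ^2 + 40401 = 0. So γ is a root of x^4 - 778x^2 + 40401. This polynomial is irreducible over Q: it has no rational root (each ±√94 ± √295 is irrational), and any factorization into two quadratics over Q would force √(27730) ∈ Q (pairing opposite roots) or √94, √295 ∈ Q (other pairings), all impossible. Hence [Q(γ):Q] = 4 = [Q(√94, √295):Q], so Q(γ) = Q(√94, √295).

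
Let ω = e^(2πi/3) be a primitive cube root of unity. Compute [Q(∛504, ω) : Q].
[Q(∛504, ω) : Q] = 6

[Q(∛504):Q] = 3 (min poly x^3 - 504, irreducible since 504 is not a perfect cube). [Q(ω):Q] = 2 (min poly x^2 + x + 1). Since Q(∛504) ⊂ R and ω ∉ R, we have ω ∉ Q(∛504), so x^2 + x + 1 remains irreducible over Q(∛504) and [Q(∛504, ω) : Q(∛504)] = 2. By the tower law, [Q(∛504, ω) : Q] = 3 · 2 = 6. (In fact Q(∛504, ω) is the splitting field of x^3 - 504 over Q.)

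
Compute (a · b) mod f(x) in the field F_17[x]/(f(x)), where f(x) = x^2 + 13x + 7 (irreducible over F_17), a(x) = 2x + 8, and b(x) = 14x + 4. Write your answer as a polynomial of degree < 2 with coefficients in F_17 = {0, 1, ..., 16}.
a · b ≡ 11x + 6 (mod f(x))

Multiply in F_17[x]: a(x)·b(x) = (2x + 8)·(14x + 4) = 11x^2 + x + 15. This has degree ≥ 2, so divide by f(x) over F_17: 11x^2 + x + 15 = (11)·(x^2 + 13x + 7) + (11x + 6). Hence a·b ≡ 11x + 6 (mod f). (F_17[x]/(f) is a field with 17^2 = 289 elements since f is irreducible of degree 2.)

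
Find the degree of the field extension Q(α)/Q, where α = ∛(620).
[Q(α):Q] = 3

The minimal polynomial of α is x^3 - 620, irreducible over Q since 620 is not a perfect cube (so x^3 - 620 has no rational root). Hence [Q(α):Q] = deg(m_α) = 3.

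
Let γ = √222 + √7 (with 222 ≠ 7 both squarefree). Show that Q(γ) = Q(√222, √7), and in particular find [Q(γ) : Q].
[Q(γ) : Q] = 4 (equivalently, Q(γ) = Q(√222, √7))

Obviously Q(γ) ⊆ Q(√222, √7), and [Q(√222, √7):Q] = 4 (since 222, 7 are distinct squarefree integers > 1 with 1554 not a perfect square). To show equality we compute the minimal polynomial of γ. From γ = √222 + √7: γ^2 = 222 + 2√(1554) + 7 = 229 + 2√(1554), so γ^2 - 229 = 2√(1554); squaring, (γ^2 - 229)^2 = 4·1554, i.e. γ^4 - 458γ^2 + 52441 - 6216 = 0, i.e. γ^4 - 458γ^2 + 46225 = 0. So γ is a root of x^4 - 458x^2 + 46225. This polynomial is irreducible over Q: it has no rational root (each ±√222 ± √7 is irrational), and any factorization into two quadratics over Q would force √(1554) ∈ Q (pairing opposite roots) or √222, √7 ∈ Q (other pairings), all impossible. Hence [Q(γ):Q] = 4 = [Q(√222, √7):Q], so Q(γ) = Q(√222, √7).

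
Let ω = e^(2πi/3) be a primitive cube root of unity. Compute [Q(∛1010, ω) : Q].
[Q(∛1010, ω) : Q] = 6

[Q(∛1010):Q] = 3 (min poly x^3 - 1010, irreducible since 1010 is not a perfect cube). [Q(ω):Q] = 2 (min poly x^2 + x + 1). Since Q(∛1010) ⊂ R and ω ∉ R, we have ω ∉ Q(∛1010), so x^2 + x + 1 remains irreducible over Q(∛1010) and [Q(∛1010, ω) : Q(∛1010)] = 2. By the tower law, [Q(∛1010, ω) : Q] = 3 · 2 = 6. (In fact Q(∛1010, ω) is the splitting field of x^3 - 1010 over Q.)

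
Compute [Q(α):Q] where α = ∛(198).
[Q(α):Q] = 3

The minimal polynomial of α is x^3 - 198, irreducible over Q since 198 is not a perfect cube (so x^3 - 198 has no rational root). Hence [Q(α):Q] = deg(m_α) = 3.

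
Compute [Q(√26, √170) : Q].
[Q(√26, √170) : Q] = 4

[Q(√26):Q] = 2 (min poly x^2 - 26, irreducible since 26 is squarefree > 1). For the top step, suppose √170 ∈ Q(√26), say √170 = c + d√26 with c, d ∈ Q. Squaring: 170 = c^2 + 26d^2 + 2cd√26. Since √26 ∉ Q this forces 2cd = 0. If d = 0 then √170 = c ∈ Q, contradicting 170 squarefree > 1. If c = 0 then 170 = 26d^2, so 26·170 = (26d)^2 is a perfect square in Q — but 26·170 = 4420 is not a perfect square (since 26 and 170 are distinct squarefree integers). Contradiction. Hence √170 ∉ Q(√26), so x^2 - 170 stays irreducible over Q(√26) and [Q(√26, √170) : Q(√26)] = 2. By the tower law, [Q(√26, √170) : Q] = 2 · 2 = 4.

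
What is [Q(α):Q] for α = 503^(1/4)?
[Q(α):Q] = 4

α is a root of x^4 - 503. By Eisenstein's criterion at the prime p = 503 (which divides the constant term 503 but p^2 = 253009 does not, since 503 is squarefree), x^4 - 503 is irreducible over Q. Hence [Q(α):Q] = 4.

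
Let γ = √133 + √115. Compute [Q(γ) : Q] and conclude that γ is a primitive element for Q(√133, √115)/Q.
[Q(γ) : Q] = 4 (equivalently, Q(γ) = Q(√133, √115))

Obviously Q(γ) ⊆ Q(√133, √115), and [Q(√133, √115):Q] = 4 (since 133, 115 are distinct squarefree integers > 1 with 15295 not a perfect square). To show equality we compute the minimal polynomial of γ. From γ = √133 + √115: γ^2 = 133 + 2√(15295) + 115 = 248 + 2√(15295), so γ^2 - 248 = 2√(15295); squaring, (γ^2 - 248)^2 = 4·15295, i.e. γ^4 - 496γ^2 + 61504 - 61180 = 0, i.e. γ^4 - 496γ^2 + 324 = 0. So γ is a root of x^4 - 496x^2 + 324. This polynomial is irreducible over Q: it has no rational root (each ±√133 ± √115 is irrational), and any factorization into two quadratics over Q would force √(15295) ∈ Q (pairing opposite roots) or √133, √115 ∈ Q (other pairings), all impossible. Hence [Q(γ):Q] = 4 = [Q(√133, √115):Q], so Q(γ) = Q(√133, √115).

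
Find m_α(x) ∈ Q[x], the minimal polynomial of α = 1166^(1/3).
m_α(x) = x^3 - 1166

α satisfies α^3 = 1166, so x^3 - 1166 annihilates α. By the rational root test, a rational root p/q (in lowest terms) of x^3 - 1166 would satisfy p^3 = 1166 q^3, forcing q = 1 and p^3 = 1166; but 1166 is not a perfect cube, contradiction. A monic cubic over Q with no rational root is irreducible (any nontrivial factorization would include a linear factor). Hence x^3 - 1166 is the minimal polynomial of α, and in particular [Q(α):Q] = 3.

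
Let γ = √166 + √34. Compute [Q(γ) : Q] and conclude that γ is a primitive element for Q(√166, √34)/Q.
[Q(γ) : Q] = 4 (equivalently, Q(γ) = Q(√166, √34))

Obviously Q(γ) ⊆ Q(√166, √34), and [Q(√166, √34):Q] = 4 (since 166, 34 are distinct squarefree integers > 1 with 5644 not a perfect square). To show equality we compute the minimal polynomial of γ. From γ = √166 + √34: γ^2 = 166 + 2√(5644) + 34 = 200 + 2√(5644), so γ^2 - 200 = 2√(5644); squaring, (γ^2 - 200)^2 = 4·5644, i.e. γ^4 - 400γ^2 + 40000 - 22576 = 0, i.e. γ^4 - 400γ^2 + 17424 = 0. So γ is a root of x^4 - 400x^2 + 17424. This polynomial is irreducible over Q: it has no rational root (each ±√166 ± √34 is irrational), and any factorization into two quadratics over Q would force √(5644) ∈ Q (pairing opposite roots) or √166, √34 ∈ Q (other pairings), all impossible. Hence [Q(γ):Q] = 4 = [Q(√166, √34):Q], so Q(γ) = Q(√166, √34).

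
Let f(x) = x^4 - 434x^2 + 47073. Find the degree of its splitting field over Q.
[K : Q] = 4

Solving the quadratic in x^2: x^2 = (434 ± √(434^2 - 4·47073))/2 = (434 ± √64)/2 = (434 ± 8)/2, giving x^2 = 221 or x^2 = 213. So f(x) = (x^2 - 221)(x^2 - 213) and the roots of f are ±√221, ±√213. Hence the splitting field is K = Q(√221, √213). Since 221 and 213 are distinct squarefree integers > 1, their product 47073 is not a perfect square, so √213 ∉ Q(√221). By the tower law [K:Q] = [Q(√221,√213):Q(√221)] · [Q(√221):Q] = 2 · 2 = 4.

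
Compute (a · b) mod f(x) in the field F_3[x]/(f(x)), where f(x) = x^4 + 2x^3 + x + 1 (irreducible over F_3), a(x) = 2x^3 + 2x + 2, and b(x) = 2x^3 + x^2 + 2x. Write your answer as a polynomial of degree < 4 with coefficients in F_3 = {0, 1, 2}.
a · b ≡ x^3 + 2x^2 + 2x + 1 (mod f(x))

Multiply in F_3[x]: a(x)·b(x) = (2x^3 + 2x + 2)·(2x^3 + x^2 + 2x) = x^6 + 2x^5 + 2x^4 + x. This has degree ≥ 4, so divide by f(x) over F_3: x^6 + 2x^5 + 2x^4 + x = (x^2 + 2)·(x^4 + 2x^3 + x + 1) + (x^3 + 2x^2 + 2x + 1). Hence a·b ≡ x^3 + 2x^2 + 2x + 1 (mod f). (F_3[x]/(f) is a field with 3^4 = 81 elements since f is irreducible of degree 4.)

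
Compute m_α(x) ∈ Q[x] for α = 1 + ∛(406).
m_α(x) = x^3 - 3x^2 + 3x - 407

Set β = α - 1 = ∛(406), so β^3 = 406. Then (α - 1)^3 - 406 = 0, i.e. α is a root of g(x) = (x - 1)^3 - 406 = x^3 - 3x^2 + 3x - 407. Since g(x) = h(x - 1) where h(x) = x^3 - 406, and h is irreducible over Q (because 406 is not a perfect cube, so h has no rational root, and a monic cubic with no rational root is irreducible), g is also irreducible (irreducibility is preserved under the substitution x → x - 1). Hence m_α(x) = x^3 - 3x^2 + 3x - 407.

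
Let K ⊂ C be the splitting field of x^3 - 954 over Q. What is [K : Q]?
[K : Q] = 6

The roots of x^3 - 954 are ∛954, ω∛954, ω^2∛954 where ω = e^(2πi/3) is a primitive cube root of unity, so K = Q(∛954, ω). Now [Q(∛954):Q] = 3 (since 954 is not a perfect cube, x^3 - 954 is irreducible) and [Q(ω):Q] = 2. Both 2 and 3 divide [K:Q], and [K:Q] ≤ 3·2 = 6, so [K:Q] = 6. (Equivalently: Q(∛954) ⊂ R but ω ∉ R, so [K : Q(∛954)] = 2.)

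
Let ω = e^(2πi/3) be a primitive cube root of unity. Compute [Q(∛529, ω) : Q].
[Q(∛529, ω) : Q] = 6

[Q(∛529):Q] = 3 (min poly x^3 - 529, irreducible since 529 is not a perfect cube). [Q(ω):Q] = 2 (min poly x^2 + x + 1). Since Q(∛529) ⊂ R and ω ∉ R, we have ω ∉ Q(∛529), so x^2 + x + 1 remains irreducible over Q(∛529) and [Q(∛529, ω) : Q(∛529)] = 2. By the tower law, [Q(∛529, ω) : Q] = 3 · 2 = 6. (In fact Q(∛529, ω) is the splitting field of x^3 - 529 over Q.)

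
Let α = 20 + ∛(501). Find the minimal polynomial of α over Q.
m_α(x) = x^3 - 60x^2 + 1200x - 8501

Set β = α - 20 = ∛(501), so β^3 = 501. Then (α - 20)^3 - 501 = 0, i.e. α is a root of g(x) = (x - 20)^3 - 501 = x^3 - 60x^2 + 1200x - 8501. Since g(x) = h(x - 20) where h(x) = x^3 - 501, and h is irreducible over Q (because 501 is not a perfect cube, so h has no rational root, and a monic cubic with no rational root is irreducible), g is also irreducible (irreducibility is preserved under the substitution x → x - 20). Hence m_α(x) = x^3 - 60x^2 + 1200x - 8501.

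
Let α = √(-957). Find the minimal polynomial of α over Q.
m_α(x) = x^2 + 957

α satisfies α^2 + 957 = 0, so x^2 + 957 annihilates α. Since d = -957 is squarefree and ≠ 1, it is not a perfect square in Q, so x^2 + 957 has no rational root and is therefore irreducible over Q (a degree-2 polynomial over a field is irreducible iff it has no root). Hence m_α(x) = x^2 + 957.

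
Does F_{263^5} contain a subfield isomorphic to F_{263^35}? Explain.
No: F_{263^35} is not a subfield of F_{263^5}

F_{p^m} embeds in F_{p^n} iff m | n. Here 35 ∤ 5 (since 5 = 0·35 + 5 with remainder 5 ≠ 0), so F_{263^35} is not a subfield of F_{263^5}. Equivalently: if it were, the tower law would give 35 = [F_{263^35}:F_263] dividing [F_{263^5}:F_263] = 5, contradiction.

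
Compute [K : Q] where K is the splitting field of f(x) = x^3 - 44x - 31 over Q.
[K : Q] = 6

By the rational root test, any rational root of the monic integer polynomial f(x) = x^3 - 44x - 31 must be an integer dividing the constant term -31, i.e. one of ±{1, 31}. Evaluating: f(1) = -74, f(-1) = 12, f(31) = 28396, f(-31) = -28458; none is 0, so f has no rational root and is therefore irreducible over Q (a cubic with no linear factor over a field is irreducible). For an irreducible cubic, the Galois group is A_3 or S_3 according as the discriminant disc(f) = -4a^3 - 27b^2 = -4·(-44)^3 - 27·(-31)^2 = 314789 is or is not a square in Q. Here disc(f) = 314789 is not a perfect square in Q, so the Galois group of f over Q is not contained in A_3 and must be all of S_3. The splitting field has degree |S_3| = 6 over Q, so [K : Q] = 6.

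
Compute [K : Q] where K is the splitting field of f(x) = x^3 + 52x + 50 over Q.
[K : Q] = 6

By the rational root test, any rational root of the monic integer polynomial f(x) = x^3 + 52x + 50 must be an integer dividing the constant term 50, i.e. one of ±{1, 2, 5, 10, 25, 50}. Evaluating: f(1) = 103, f(-1) = -3, f(2) = 162, f(-2) = -62, f(5) = 435, f(-5) = -335, f(10) = 1570, f(-10) = -1470, f(25) = 16975, f(-25) = -16875, f(50) = 127650, f(-50) = -127550; none is 0, so f has no rational root and is therefore irreducible over Q (a cubic with no linear factor over a field is irreducible). For an irreducible cubic, the Galois group is A_3 or S_3 according as the discriminant disc(f) = -4a^3 - 27b^2 = -4·(52)^3 - 27·(50)^2 = -629932 is or is not a square in Q. Here disc(f) = -629932 is not a perfect square in Q, so the Galois group of f over Q is not contained in A_3 and must be all of S_3. The splitting field has degree |S_3| = 6 over Q, so [K : Q] = 6.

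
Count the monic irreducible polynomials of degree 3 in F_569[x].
There are 61406480 monic irreducible polynomials of degree 3 over F_569

Each element of F_{569^3} that lies in no proper subfield is a root of exactly one monic irreducible of degree 3 over F_569, and each such polynomial has 3 distinct roots in F_{569^3}. By Möbius inversion the count is N_569(3) = (1/3) Σ_{d|3} μ(3/d) · 569^d = (1/3)(μ(3)·569^1 + μ(1)·569^3) = 184219440/3 = 61406480.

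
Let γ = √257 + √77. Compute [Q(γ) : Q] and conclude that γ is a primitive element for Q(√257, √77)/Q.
[Q(γ) : Q] = 4 (equivalently, Q(γ) = Q(√257, √77))

Obviously Q(γ) ⊆ Q(√257, √77), and [Q(√257, √77):Q] = 4 (since 257, 77 are distinct squarefree integers > 1 with 19789 not a perfect square). To show equality we compute the minimal polynomial of γ. From γ = √257 + √77: γ^2 = 257 + 2√(19789) + 77 = 334 + 2√(19789), so γ^2 - 334 = 2√(19789); squaring, (γ^2 - 334)^2 = 4·19789, i.e. γ^4 - 668γ^2 + 111556 - 79156 = 0, i.e. γ^4 - 668γ^2 + 32400 = 0. So γ is a root of x^4 - 668x^2 + 32400. This polynomial is irreducible over Q: it has no rational root (each ±√257 ± √77 is irrational), and any factorization into two quadratics over Q would force √(19789) ∈ Q (pairing opposite roots) or √257, √77 ∈ Q (other pairings), all impossible. Hence [Q(γ):Q] = 4 = [Q(√257, √77):Q], so Q(γ) = Q(√257, √77).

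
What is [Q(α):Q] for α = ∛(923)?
[Q(α):Q] = 3

The minimal polynomial of α is x^3 - 923, irreducible over Q since 923 is not a perfect cube (so x^3 - 923 has no rational root). Hence [Q(α):Q] = deg(m_α) = 3.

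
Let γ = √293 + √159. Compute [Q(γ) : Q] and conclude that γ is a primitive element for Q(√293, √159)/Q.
[Q(γ) : Q] = 4 (equivalently, Q(γ) = Q(√293, √159))

Obviously Q(γ) ⊆ Q(√293, √159), and [Q(√293, √159):Q] = 4 (since 293, 159 are distinct squarefree integers > 1 with 46587 not a perfect square). To show equality we compute the minimal polynomial of γ. From γ = √293 + √159: γ^2 = 293 + 2√(46587) + 159 = 452 + 2√(46587), so γ^2 - 452 = 2√(46587); squaring, (γ^2 - 452)^2 = 4·46587, i.e. γ^4 - 904γ^2 + 204304 - 186348 = 0, i.e. γ^4 - 904γ^2 + 17956 = 0. So γ is a root of x^4 - 904x^2 + 17956. This polynomial is irreducible over Q: it has no rational root (each ±√293 ± √159 is irrational), and any factorization into two quadratics over Q would force √(46587) ∈ Q (pairing opposite roots) or √293, √159 ∈ Q (other pairings), all impossible. Hence [Q(γ):Q] = 4 = [Q(√293, √159):Q], so Q(γ) = Q(√293, √159).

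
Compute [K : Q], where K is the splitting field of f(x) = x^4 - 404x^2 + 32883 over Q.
[K : Q] = 4

Solving the quadratic in x^2: x^2 = (404 ± √(404^2 - 4·32883))/2 = (404 ± √31684)/2 = (404 ± 178)/2, giving x^2 = 113 or x^2 = 291. So f(x) = (x^2 - 113)(x^2 - 291) and the roots of f are ±√113, ±√291. Hence the splitting field is K = Q(√113, √291). Since 113 and 291 are distinct squarefree integers > 1, their product 32883 is not a perfect square, so √291 ∉ Q(√113). By the tower law [K:Q] = [Q(√113,√291):Q(√113)] · [Q(√113):Q] = 2 · 2 = 4.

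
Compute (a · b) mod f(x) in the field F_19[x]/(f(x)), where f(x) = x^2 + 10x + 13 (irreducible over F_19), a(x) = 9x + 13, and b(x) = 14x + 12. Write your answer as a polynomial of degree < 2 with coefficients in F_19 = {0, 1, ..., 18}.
a · b ≡ 18x (mod f(x))

Multiply in F_19[x]: a(x)·b(x) = (9x + 13)·(14x + 12) = 12x^2 + 5x + 4. This has degree ≥ 2, so divide by f(x) over F_19: 12x^2 + 5x + 4 = (12)·(x^2 + 10x + 13) + (18x). Hence a·b ≡ 18x (mod f). (F_19[x]/(f) is a field with 19^2 = 361 elements since f is irreducible of degree 2.)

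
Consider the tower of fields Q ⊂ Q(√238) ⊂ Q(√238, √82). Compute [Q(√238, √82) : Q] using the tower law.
[Q(√238, √82) : Q] = 4

[Q(√238):Q] = 2 (min poly x^2 - 238, irreducible since 238 is squarefree > 1). For the top step, suppose √82 ∈ Q(√238), say √82 = c + d√238 with c, d ∈ Q. Squaring: 82 = c^2 + 238d^2 + 2cd√238. Since √238 ∉ Q this forces 2cd = 0. If d = 0 then √82 = c ∈ Q, contradicting 82 squarefree > 1. If c = 0 then 82 = 238d^2, so 238·82 = (238d)^2 is a perfect square in Q — but 238·82 = 19516 is not a perfect square (since 238 and 82 are distinct squarefree integers). Contradiction. Hence √82 ∉ Q(√238), so x^2 - 82 stays irreducible over Q(√238) and [Q(√238, √82) : Q(√238)] = 2. By the tower law, [Q(√238, √82) : Q] = 2 · 2 = 4.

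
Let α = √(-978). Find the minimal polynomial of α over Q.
m_α(x) = x^2 + 978

α satisfies α^2 + 978 = 0, so x^2 + 978 annihilates α. Since d = -978 is squarefree and ≠ 1, it is not a perfect square in Q, so x^2 + 978 has no rational root and is therefore irreducible over Q (a degree-2 polynomial over a field is irreducible iff it has no root). Hence m_α(x) = x^2 + 978.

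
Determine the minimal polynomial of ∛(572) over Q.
m_α(x) = x^3 - 572

α satisfies α^3 = 572, so x^3 - 572 annihilates α. By the rational root test, a rational root p/q (in lowest terms) of x^3 - 572 would satisfy p^3 = 572 q^3, forcing q = 1 and p^3 = 572; but 572 is not a perfect cube, contradiction. A monic cubic over Q with no rational root is irreducible (any nontrivial factorization would include a linear factor). Hence x^3 - 572 is the minimal polynomial of α, and in particular [Q(α):Q] = 3.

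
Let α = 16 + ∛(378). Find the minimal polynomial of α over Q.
m_α(x) = x^3 - 48x^2 + 768x - 4474

Set β = α - 16 = ∛(378), so β^3 = 378. Then (α - 16)^3 - 378 = 0, i.e. α is a root of g(x) = (x - 16)^3 - 378 = x^3 - 48x^2 + 768x - 4474. Since g(x) = h(x - 16) where h(x) = x^3 - 378, and h is irreducible over Q (because 378 is not a perfect cube, so h has no rational root, and a monic cubic with no rational root is irreducible), g is also irreducible (irreducibility is preserved under the substitution x → x - 16). Hence m_α(x) = x^3 - 48x^2 + 768x - 4474.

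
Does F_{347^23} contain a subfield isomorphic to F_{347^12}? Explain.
No: F_{347^12} is not a subfield of F_{347^23}

F_{p^m} embeds in F_{p^n} iff m | n. Here 12 ∤ 23 (since 23 = 1·12 + 11 with remainder 11 ≠ 0), so F_{347^12} is not a subfield of F_{347^23}. Equivalently: if it were, the tower law would give 12 = [F_{347^12}:F_347] dividing [F_{347^23}:F_347] = 23, contradiction.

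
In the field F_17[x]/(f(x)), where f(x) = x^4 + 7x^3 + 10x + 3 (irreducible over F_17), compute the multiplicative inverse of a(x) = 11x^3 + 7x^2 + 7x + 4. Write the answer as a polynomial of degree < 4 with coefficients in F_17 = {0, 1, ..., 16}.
a(x)^(-1) ≡ 15x^3 + 10x + 13 (mod f(x))

Since f is irreducible over F_17, F_17[x]/(f) is a field and a(x) ≠ 0 has an inverse. Apply the extended Euclidean algorithm to f(x) and a(x) in F_17[x]: f(x) = (14x + 1)·a(x) + (14x^2 + 15x + 16);  a(x) = (2x + 2)·(14x^2 + 15x + 16) + (13x + 6);  (14x^2 + 15x + 16) = (5x + 8)·(13x + 6) + (2). The last nonzero remainder is the constant 2 = gcd(f, a) in F_17. Back-substituting through the division chain expresses 2 = s(x)·a(x) + t(x)·f(x) with s(x) ≡ 13x^3 + 3x + 9 (mod f), so (13x^3 + 3x + 9)·a(x) ≡ 2 (mod f). Multiplying by 2^(-1) ≡ 9 in F_17 gives a(x)^(-1) ≡ 9·(13x^3 + 3x + 9) ≡ 15x^3 + 10x + 13 (mod f). Check: (11x^3 + 7x^2 + 7x + 4)·(15x^3 + 10x + 13) = 12x^6 + 3x^5 + 11x^4 + x^3 + 8x^2 + 12x + 1 ≡ 1 (mod x^4 + 7x^3 + 10x + 3).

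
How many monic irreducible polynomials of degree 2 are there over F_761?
There are 289180 monic irreducible polynomials of degree 2 over F_761

Each element of F_{761^2} that lies in no proper subfield is a root of exactly one monic irreducible of degree 2 over F_761, and each such polynomial has 2 distinct roots in F_{761^2}. By Möbius inversion the count is N_761(2) = (1/2) Σ_{d|2} μ(2/d) · 761^d = (1/2)(μ(2)·761^1 + μ(1)·761^2) = 578360/2 = 289180.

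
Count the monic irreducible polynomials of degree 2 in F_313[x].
There are 48828 monic irreducible polynomials of degree 2 over F_313

Each element of F_{313^2} that lies in no proper subfield is a root of exactly one monic irreducible of degree 2 over F_313, and each such polynomial has 2 distinct roots in F_{313^2}. By Möbius inversion the count is N_313(2) = (1/2) Σ_{d|2} μ(2/d) · 313^d = (1/2)(μ(2)·313^1 + μ(1)·313^2) = 97656/2 = 48828.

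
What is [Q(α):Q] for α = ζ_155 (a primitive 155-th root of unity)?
[Q(α):Q] = 120

The minimal polynomial of ζ_155 over Q is the 155-th cyclotomic polynomial Φ_155(x), which is irreducible over Q and has degree φ(155) = 120. Hence [Q(α):Q] = φ(155) = 120.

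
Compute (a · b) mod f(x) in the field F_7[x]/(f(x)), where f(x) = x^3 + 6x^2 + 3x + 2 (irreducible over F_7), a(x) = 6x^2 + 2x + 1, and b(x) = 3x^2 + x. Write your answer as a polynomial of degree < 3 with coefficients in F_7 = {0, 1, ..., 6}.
a · b ≡ 2x^2 + x + 3 (mod f(x))

Multiply in F_7[x]: a(x)·b(x) = (6x^2 + 2x + 1)·(3x^2 + x) = 4x^4 + 5x^3 + 5x^2 + x. This has degree ≥ 3, so divide by f(x) over F_7: 4x^4 + 5x^3 + 5x^2 + x = (4x + 2)·(x^3 + 6x^2 + 3x + 2) + (2x^2 + x + 3). Hence a·b ≡ 2x^2 + x + 3 (mod f). (F_7[x]/(f) is a field with 7^3 = 343 elements since f is irreducible of degree 3.)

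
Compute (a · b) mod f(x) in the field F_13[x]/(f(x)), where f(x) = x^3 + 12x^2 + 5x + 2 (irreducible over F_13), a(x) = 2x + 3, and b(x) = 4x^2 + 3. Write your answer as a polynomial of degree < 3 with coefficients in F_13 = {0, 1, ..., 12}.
a · b ≡ 7x^2 + 5x + 6 (mod f(x))

Multiply in F_13[x]: a(x)·b(x) = (2x + 3)·(4x^2 + 3) = 8x^3 + 12x^2 + 6x + 9. This has degree ≥ 3, so divide by f(x) over F_13: 8x^3 + 12x^2 + 6x + 9 = (8)·(x^3 + 12x^2 + 5x + 2) + (7x^2 + 5x + 6). Hence a·b ≡ 7x^2 + 5x + 6 (mod f). (F_13[x]/(f) is a field with 13^3 = 2197 elements since f is irreducible of degree 3.)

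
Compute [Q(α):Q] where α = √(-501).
[Q(α):Q] = 2

[Q(α):Q] equals the degree of the minimal polynomial of α. Here α^2 = -501 and x^2 + 501 is irreducible (d = -501 is squarefree, ≠ 1, hence not a square), so deg(m_α) = 2. Thus [Q(α):Q] = 2.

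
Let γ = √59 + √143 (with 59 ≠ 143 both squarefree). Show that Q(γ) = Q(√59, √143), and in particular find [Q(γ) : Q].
[Q(γ) : Q] = 4 (equivalently, Q(γ) = Q(√59, √143))

Obviously Q(γ) ⊆ Q(√59, √143), and [Q(√59, √143):Q] = 4 (since 59, 143 are distinct squarefree integers > 1 with 8437 not a perfect square). To show equality we compute the minimal polynomial of γ. From γ = √59 + √143: γ^2 = 59 + 2√(8437) + 143 = 202 + 2√(8437), so γ^2 - 202 = 2√(8437); squaring, (γ^2 - 202)^2 = 4·8437, i.e. γ^4 - 404γ^2 + 40804 - 33748 = 0, i.e. γ^4 - 404γ^2 + 7056 = 0. So γ is a root of x^4 - 404x^2 + 7056. This polynomial is irreducible over Q: it has no rational root (each ±√59 ± √143 is irrational), and any factorization into two quadratics over Q would force √(8437) ∈ Q (pairing opposite roots) or √59, √143 ∈ Q (other pairings), all impossible. Hence [Q(γ):Q] = 4 = [Q(√59, √143):Q], so Q(γ) = Q(√59, √143).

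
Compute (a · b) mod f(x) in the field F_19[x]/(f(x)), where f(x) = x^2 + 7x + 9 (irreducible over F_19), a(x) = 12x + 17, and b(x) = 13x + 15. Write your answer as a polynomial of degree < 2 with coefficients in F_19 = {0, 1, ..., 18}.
a · b ≡ 12x + 10 (mod f(x))

Multiply in F_19[x]: a(x)·b(x) = (12x + 17)·(13x + 15) = 4x^2 + 2x + 8. This has degree ≥ 2, so divide by f(x) over F_19: 4x^2 + 2x + 8 = (4)·(x^2 + 7x + 9) + (12x + 10). Hence a·b ≡ 12x + 10 (mod f). (F_19[x]/(f) is a field with 19^2 = 361 elements since f is irreducible of degree 2.)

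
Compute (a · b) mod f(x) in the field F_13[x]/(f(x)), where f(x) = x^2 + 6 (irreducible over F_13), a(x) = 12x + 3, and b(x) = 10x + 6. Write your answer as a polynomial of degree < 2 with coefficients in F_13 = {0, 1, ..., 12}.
a · b ≡ 11x (mod f(x))

Multiply in F_13[x]: a(x)·b(x) = (12x + 3)·(10x + 6) = 3x^2 + 11x + 5. This has degree ≥ 2, so divide by f(x) over F_13: 3x^2 + 11x + 5 = (3)·(x^2 + 6) + (11x). Hence a·b ≡ 11x (mod f). (F_13[x]/(f) is a field with 13^2 = 169 elements since f is irreducible of degree 2.)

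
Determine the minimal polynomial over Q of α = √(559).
m_α(x) = x^2 - 559

α satisfies α^2 - 559 = 0, so x^2 - 559 annihilates α. Since d = 559 is squarefree and ≠ 1, it is not a perfect square in Q, so x^2 - 559 has no rational root and is therefore irreducible over Q (a degree-2 polynomial over a field is irreducible iff it has no root). Hence m_α(x) = x^2 - 559.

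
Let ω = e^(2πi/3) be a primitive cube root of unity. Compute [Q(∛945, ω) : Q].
[Q(∛945, ω) : Q] = 6

[Q(∛945):Q] = 3 (min poly x^3 - 945, irreducible since 945 is not a perfect cube). [Q(ω):Q] = 2 (min poly x^2 + x + 1). Since Q(∛945) ⊂ R and ω ∉ R, we have ω ∉ Q(∛945), so x^2 + x + 1 remains irreducible over Q(∛945) and [Q(∛945, ω) : Q(∛945)] = 2. By the tower law, [Q(∛945, ω) : Q] = 3 · 2 = 6. (In fact Q(∛945, ω) is the splitting field of x^3 - 945 over Q.)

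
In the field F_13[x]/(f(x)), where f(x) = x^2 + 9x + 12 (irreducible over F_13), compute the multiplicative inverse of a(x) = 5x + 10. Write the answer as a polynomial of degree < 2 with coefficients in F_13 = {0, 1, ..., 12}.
a(x)^(-1) ≡ 4x + 2 (mod f(x))

Since f is irreducible over F_13, F_13[x]/(f) is a field and a(x) ≠ 0 has an inverse. Apply the extended Euclidean algorithm to f(x) and a(x) in F_13[x]: f(x) = (8x + 4)·a(x) + (11). The last nonzero remainder is the constant 11 = gcd(f, a) in F_13. Back-substituting through the division chain expresses 11 = s(x)·a(x) + t(x)·f(x) with s(x) ≡ 5x + 9 (mod f), so (5x + 9)·a(x) ≡ 11 (mod f). Multiplying by 11^(-1) ≡ 6 in F_13 gives a(x)^(-1) ≡ 6·(5x + 9) ≡ 4x + 2 (mod f). Check: (5x + 10)·(4x + 2) = 7x^2 + 11x + 7 ≡ 1 (mod x^2 + 9x + 12).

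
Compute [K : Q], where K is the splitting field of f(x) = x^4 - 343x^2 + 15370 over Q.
[K : Q] = 4

Solving the quadratic in x^2: x^2 = (343 ± √(343^2 - 4·15370))/2 = (343 ± √56169)/2 = (343 ± 237)/2, giving x^2 = 290 or x^2 = 53. So f(x) = (x^2 - 290)(x^2 - 53) and the roots of f are ±√290, ±√53. Hence the splitting field is K = Q(√290, √53). Since 290 and 53 are distinct squarefree integers > 1, their product 15370 is not a perfect square, so √53 ∉ Q(√290). By the tower law [K:Q] = [Q(√290,√53):Q(√290)] · [Q(√290):Q] = 2 · 2 = 4.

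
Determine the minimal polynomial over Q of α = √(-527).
m_α(x) = x^2 + 527

α satisfies α^2 + 527 = 0, so x^2 + 527 annihilates α. Since d = -527 is squarefree and ≠ 1, it is not a perfect square in Q, so x^2 + 527 has no rational root and is therefore irreducible over Q (a degree-2 polynomial over a field is irreducible iff it has no root). Hence m_α(x) = x^2 + 527.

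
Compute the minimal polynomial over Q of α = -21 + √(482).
m_α(x) = x^2 + 42x - 41

From α + 21 = √(482), squaring gives (α + 21)^2 = 482, i.e. α^2 + 42α + 441 = 482, so α^2 + 42α - 41 = 0. The discriminant of x^2 + 42x - 41 is (42)^2 - 4·(-41) = 1764 + 164 = 1928, and 4·(482) is not a perfect square in Q since 482 is squarefree and ≠ 1. Hence x^2 + 42x - 41 is irreducible over Q and is the minimal polynomial of α.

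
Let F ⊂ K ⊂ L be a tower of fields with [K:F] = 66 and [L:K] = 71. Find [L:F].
[L:F] = 4686

The tower law says that for any tower of field extensions F ⊂ K ⊂ L with finite degrees, [L:F] = [L:K] · [K:F]. Here this gives [L:F] = 71 · 66 = 4686.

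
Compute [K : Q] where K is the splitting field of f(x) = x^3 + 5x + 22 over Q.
[K : Q] = 6

By the rational root test, any rational root of the monic integer polynomial f(x) = x^3 + 5x + 22 must be an integer dividing the constant term 22, i.e. one of ±{1, 2, 11, 22}. Evaluating: f(1) = 28, f(-1) = 16, f(2) = 40, f(-2) = 4, f(11) = 1408, f(-11) = -1364, f(22) = 10780, f(-22) = -10736; none is 0, so f has no rational root and is therefore irreducible over Q (a cubic with no linear factor over a field is irreducible). For an irreducible cubic, the Galois group is A_3 or S_3 according as the discriminant disc(f) = -4a^3 - 27b^2 = -4·(5)^3 - 27·(22)^2 = -13568 is or is not a square in Q. Here disc(f) = -13568 is not a perfect square in Q, so the Galois group of f over Q is not contained in A_3 and must be all of S_3. The splitting field has degree |S_3| = 6 over Q, so [K : Q] = 6.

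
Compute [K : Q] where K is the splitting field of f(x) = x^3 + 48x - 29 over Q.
[K : Q] = 6

By the rational root test, any rational root of the monic integer polynomial f(x) = x^3 + 48x - 29 must be an integer dividing the constant term -29, i.e. one of ±{1, 29}. Evaluating: f(1) = 20, f(-1) = -78, f(29) = 25752, f(-29) = -25810; none is 0, so f has no rational root and is therefore irreducible over Q (a cubic with no linear factor over a field is irreducible). For an irreducible cubic, the Galois group is A_3 or S_3 according as the discriminant disc(f) = -4a^3 - 27b^2 = -4·(48)^3 - 27·(-29)^2 = -465075 is or is not a square in Q. Here disc(f) = -465075 is not a perfect square in Q, so the Galois group of f over Q is not contained in A_3 and must be all of S_3. The splitting field has degree |S_3| = 6 over Q, so [K : Q] = 6.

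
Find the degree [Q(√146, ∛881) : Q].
[Q(√146, ∛881) : Q] = 6

Let L = Q(√146, ∛881). Since Q(√146) ⊂ L and [Q(√146):Q] = 2, the tower law gives 2 | [L:Q]. Likewise Q(∛881) ⊂ L with [Q(∛881):Q] = 3 (because 881 is not a perfect cube), so 3 | [L:Q]. As gcd(2,3) = 1, [L:Q] is divisible by 6. Conversely L is generated over Q by √146 and ∛881, so [L:Q] ≤ 2·3 = 6. Therefore [Q(√146, ∛881) : Q] = 6.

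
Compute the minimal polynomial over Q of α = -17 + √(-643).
m_α(x) = x^2 + 34x + 932

From α + 17 = √(-643), squaring gives (α + 17)^2 = -643, i.e. α^2 + 34α + 289 = -643, so α^2 + 34α + 932 = 0. The discriminant of x^2 + 34x + 932 is (34)^2 - 4·(932) = 1156 - 3728 = -2572, and 4·(-643) is not a perfect square in Q since -643 is squarefree and ≠ 1. Hence x^2 + 34x + 932 is irreducible over Q and is the minimal polynomial of α.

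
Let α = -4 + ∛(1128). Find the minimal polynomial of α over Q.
m_α(x) = x^3 + 12x^2 + 48x - 1064

Set β = α + 4 = ∛(1128), so β^3 = 1128. Then (α + 4)^3 - 1128 = 0, i.e. α is a root of g(x) = (x + 4)^3 - 1128 = x^3 + 12x^2 + 48x - 1064. Since g(x) = h(x + 4) where h(x) = x^3 - 1128, and h is irreducible over Q (because 1128 is not a perfect cube, so h has no rational root, and a monic cubic with no rational root is irreducible), g is also irreducible (irreducibility is preserved under the substitution x → x + 4). Hence m_α(x) = x^3 + 12x^2 + 48x - 1064.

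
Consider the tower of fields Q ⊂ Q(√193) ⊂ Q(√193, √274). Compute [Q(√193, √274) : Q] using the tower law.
[Q(√193, √274) : Q] = 4

[Q(√193):Q] = 2 (min poly x^2 - 193, irreducible since 193 is squarefree > 1). For the top step, suppose √274 ∈ Q(√193), say √274 = c + d√193 with c, d ∈ Q. Squaring: 274 = c^2 + 193d^2 + 2cd√193. Since √193 ∉ Q this forces 2cd = 0. If d = 0 then √274 = c ∈ Q, contradicting 274 squarefree > 1. If c = 0 then 274 = 193d^2, so 193·274 = (193d)^2 is a perfect square in Q — but 193·274 = 52882 is not a perfect square (since 193 and 274 are distinct squarefree integers). Contradiction. Hence √274 ∉ Q(√193), so x^2 - 274 stays irreducible over Q(√193) and [Q(√193, √274) : Q(√193)] = 2. By the tower law, [Q(√193, √274) : Q] = 2 · 2 = 4.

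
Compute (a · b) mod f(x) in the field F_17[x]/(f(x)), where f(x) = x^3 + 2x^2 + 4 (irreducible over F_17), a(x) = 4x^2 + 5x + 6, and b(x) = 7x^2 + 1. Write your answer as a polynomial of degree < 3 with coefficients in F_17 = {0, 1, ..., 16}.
a · b ≡ 3x^2 + 12x + 5 (mod f(x))

Multiply in F_17[x]: a(x)·b(x) = (4x^2 + 5x + 6)·(7x^2 + 1) = 11x^4 + x^3 + 12x^2 + 5x + 6. This has degree ≥ 3, so divide by f(x) over F_17: 11x^4 + x^3 + 12x^2 + 5x + 6 = (11x + 13)·(x^3 + 2x^2 + 4) + (3x^2 + 12x + 5). Hence a·b ≡ 3x^2 + 12x + 5 (mod f). (F_17[x]/(f) is a field with 17^3 = 4913 elements since f is irreducible of degree 3.)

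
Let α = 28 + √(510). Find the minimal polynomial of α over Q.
m_α(x) = x^2 - 56x + 274

From α - 28 = √(510), squaring gives (α - 28)^2 = 510, i.e. α^2 - 56α + 784 = 510, so α^2 - 56α + 274 = 0. The discriminant of x^2 - 56x + 274 is (-56)^2 - 4·(274) = 3136 - 1096 = 2040, and 4·(510) is not a perfect square in Q since 510 is squarefree and ≠ 1. Hence x^2 - 56x + 274 is irreducible over Q and is the minimal polynomial of α.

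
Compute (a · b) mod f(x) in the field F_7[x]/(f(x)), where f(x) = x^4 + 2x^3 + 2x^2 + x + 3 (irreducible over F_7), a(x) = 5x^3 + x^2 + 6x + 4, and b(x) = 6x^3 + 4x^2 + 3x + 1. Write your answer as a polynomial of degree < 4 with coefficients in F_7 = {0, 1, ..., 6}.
a · b ≡ 3x^3 + x + 4 (mod f(x))

Multiply in F_7[x]: a(x)·b(x) = (5x^3 + x^2 + 6x + 4)·(6x^3 + 4x^2 + 3x + 1) = 2x^6 + 5x^5 + 6x^4 + 4x + 4. This has degree ≥ 4, so divide by f(x) over F_7: 2x^6 + 5x^5 + 6x^4 + 4x + 4 = (2x^2 + x)·(x^4 + 2x^3 + 2x^2 + x + 3) + (3x^3 + x + 4). Hence a·b ≡ 3x^3 + x + 4 (mod f). (F_7[x]/(f) is a field with 7^4 = 2401 elements since f is irreducible of degree 4.)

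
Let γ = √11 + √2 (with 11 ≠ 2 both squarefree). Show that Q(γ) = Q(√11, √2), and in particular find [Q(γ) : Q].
[Q(γ) : Q] = 4 (equivalently, Q(γ) = Q(√11, √2))

Obviously Q(γ) ⊆ Q(√11, √2), and [Q(√11, √2):Q] = 4 (since 11, 2 are distinct squarefree integers > 1 with 22 not a perfect square). To show equality we compute the minimal polynomial of γ. From γ = √11 + √2: γ^2 = 11 + 2√(22) + 2 = 13 + 2√(22), so γ^2 - 13 = 2√(22); squaring, (γ^2 - 13)^2 = 4·22, i.e. γ^4 - 26γ^2 + 169 - 88 = 0, i.e. γ^4 - 26γ^2 + 81 = 0. So γ is a root of x^4 - 26x^2 + 81. This polynomial is irreducible over Q: it has no rational root (each ±√11 ± √2 is irrational), and any factorization into two quadratics over Q would force √(22) ∈ Q (pairing opposite roots) or √11, √2 ∈ Q (other pairings), all impossible. Hence [Q(γ):Q] = 4 = [Q(√11, √2):Q], so Q(γ) = Q(√11, √2).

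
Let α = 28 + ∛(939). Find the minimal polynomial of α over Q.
m_α(x) = x^3 - 84x^2 + 2352x - 22891

Set β = α - 28 = ∛(939), so β^3 = 939. Then (α - 28)^3 - 939 = 0, i.e. α is a root of g(x) = (x - 28)^3 - 939 = x^3 - 84x^2 + 2352x - 22891. Since g(x) = h(x - 28) where h(x) = x^3 - 939, and h is irreducible over Q (because 939 is not a perfect cube, so h has no rational root, and a monic cubic with no rational root is irreducible), g is also irreducible (irreducibility is preserved under the substitution x → x - 28). Hence m_α(x) = x^3 - 84x^2 + 2352x - 22891.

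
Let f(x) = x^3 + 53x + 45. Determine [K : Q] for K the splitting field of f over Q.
[K : Q] = 6

By the rational root test, any rational root of the monic integer polynomial f(x) = x^3 + 53x + 45 must be an integer dividing the constant term 45, i.e. one of ±{1, 3, 5, 9, 15, 45}. Evaluating: f(1) = 99, f(-1) = -9, f(3) = 231, f(-3) = -141, f(5) = 435, f(-5) = -345, f(9) = 1251, f(-9) = -1161, f(15) = 4215, f(-15) = -4125, f(45) = 93555, f(-45) = -93465; none is 0, so f has no rational root and is therefore irreducible over Q (a cubic with no linear factor over a field is irreducible). For an irreducible cubic, the Galois group is A_3 or S_3 according as the discriminant disc(f) = -4a^3 - 27b^2 = -4·(53)^3 - 27·(45)^2 = -650183 is or is not a square in Q. Here disc(f) = -650183 is not a perfect square in Q, so the Galois group of f over Q is not contained in A_3 and must be all of S_3. The splitting field has degree |S_3| = 6 over Q, so [K : Q] = 6.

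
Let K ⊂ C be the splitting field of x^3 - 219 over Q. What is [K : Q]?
[K : Q] = 6

The roots of x^3 - 219 are ∛219, ω∛219, ω^2∛219 where ω = e^(2πi/3) is a primitive cube root of unity, so K = Q(∛219, ω). Now [Q(∛219):Q] = 3 (since 219 is not a perfect cube, x^3 - 219 is irreducible) and [Q(ω):Q] = 2. Both 2 and 3 divide [K:Q], and [K:Q] ≤ 3·2 = 6, so [K:Q] = 6. (Equivalently: Q(∛219) ⊂ R but ω ∉ R, so [K : Q(∛219)] = 2.)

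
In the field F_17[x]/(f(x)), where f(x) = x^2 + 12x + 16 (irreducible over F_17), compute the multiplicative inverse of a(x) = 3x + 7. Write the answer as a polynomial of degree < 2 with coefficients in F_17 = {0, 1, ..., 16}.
a(x)^(-1) ≡ 11x + 10 (mod f(x))

Since f is irreducible over F_17, F_17[x]/(f) is a field and a(x) ≠ 0 has an inverse. Apply the extended Euclidean algorithm to f(x) and a(x) in F_17[x]: f(x) = (6x + 7)·a(x) + (1). The last nonzero remainder is the constant 1 = gcd(f, a) in F_17. Back-substituting through the division chain expresses 1 = s(x)·a(x) + t(x)·f(x) with s(x) ≡ 11x + 10 (mod f), so a(x)^(-1) ≡ s(x) = 11x + 10 (mod f). Check: (3x + 7)·(11x + 10) = 16x^2 + 5x + 2 ≡ 1 (mod x^2 + 12x + 16).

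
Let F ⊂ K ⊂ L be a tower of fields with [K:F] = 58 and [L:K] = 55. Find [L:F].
[L:F] = 3190

The tower law says that for any tower of field extensions F ⊂ K ⊂ L with finite degrees, [L:F] = [L:K] · [K:F]. Here this gives [L:F] = 55 · 58 = 3190.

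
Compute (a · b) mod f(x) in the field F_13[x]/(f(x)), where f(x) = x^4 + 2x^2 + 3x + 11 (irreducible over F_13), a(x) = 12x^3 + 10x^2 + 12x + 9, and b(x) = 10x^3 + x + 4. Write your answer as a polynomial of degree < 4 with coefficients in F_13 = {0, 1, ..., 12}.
a · b ≡ 4x^3 + 9x + 2 (mod f(x))

Multiply in F_13[x]: a(x)·b(x) = (12x^3 + 10x^2 + 12x + 9)·(10x^3 + x + 4) = 3x^6 + 9x^5 + 2x^4 + 5x^3 + 5x + 10. This has degree ≥ 4, so divide by f(x) over F_13: 3x^6 + 9x^5 + 2x^4 + 5x^3 + 5x + 10 = (3x^2 + 9x + 9)·(x^4 + 2x^2 + 3x + 11) + (4x^3 + 9x + 2). Hence a·b ≡ 4x^3 + 9x + 2 (mod f). (F_13[x]/(f) is a field with 13^4 = 28561 elements since f is irreducible of degree 4.)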